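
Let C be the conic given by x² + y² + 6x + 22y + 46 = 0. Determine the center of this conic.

(-3, -11)

(x² + 6x) + (y² + 22y) = -46
Complete the square in x and y: (x + 3)² + (y + 11)² = -46 + 9 + 121 = 84
So (x + 3)² + (y + 11)² = 84.
Circle centered at (-3, -11) with r² = 84.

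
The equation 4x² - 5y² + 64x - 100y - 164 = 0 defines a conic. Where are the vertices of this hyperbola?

(-8, -14) and (-8, -6)

Group: 4(x² + 16x) -5(y² + 20y) = 164
4(x + 8)² -5(y + 10)² = 164 + 256 - 500 = -80
Dividing both sides by -80: (y + 10)²/16 - (x + 8)²/20 = 1
Hyperbola, center (-8, -10), transverse axis vertical; a² = 16, b² = 20.
a = 4. Vertices at (h, k ± a).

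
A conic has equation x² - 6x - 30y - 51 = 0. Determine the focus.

(3, 11/2)

Only x is squared. Complete the square in x: (x - 3)² = 30(y + 2).
Vertex (3, -2); 4p = 30 so p = 15/2. Opens up.
Focus is p units from the vertex along the axis: (h, k + p).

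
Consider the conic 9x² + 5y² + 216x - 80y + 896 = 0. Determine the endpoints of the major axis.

Group: 9(x² + 24x) + 5(y² - 16y) = -896
Complete the square in x and y: 9(x + 12)² + 5(y - 8)² = -896 + 1296 + 320 = 720
Divide through by 720 to get (x + 12)²/80 + (y - 8)²/144 = 1.
Ellipse, center (-12, 8), major axis vertical; a² = 144, b² = 80.
a = 12. Vertices at (h, k ± a).

(-12, -4) and (-12, 20)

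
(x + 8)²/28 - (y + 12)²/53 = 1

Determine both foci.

Center (-8, -12). The positive term is the x-term, so the transverse axis is horizontal; a² = 28, b² = 53.
c² = a² + b² = 28 + 53 = 81, so c = 9.
Foci lie on the horizontal axis through the center: (h ± c, k).

(-17, -12) and (1, -12)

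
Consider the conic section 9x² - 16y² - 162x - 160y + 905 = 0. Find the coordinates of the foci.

(9, -15) and (9, 5)

Collect terms: 9(x² - 18x) -16(y² + 10y) = -905
Completing the square gives 9(x - 9)² -16(y + 5)² = -905 + 729 - 400 = -576.
Dividing both sides by -576: (y + 5)²/36 - (x - 9)²/64 = 1
Hyperbola, center (9, -5), transverse axis vertical; a² = 36, b² = 64.
c² = a² + b² = 36 + 64 = 100, so c = 10.
Foci lie on the vertical axis through the center: (h, k ± c).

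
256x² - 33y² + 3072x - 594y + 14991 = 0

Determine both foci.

(-6, -26) and (-6, 8)

256(x² + 12x) -33(y² + 18y) = -14991
Complete the square in x and y: 256(x + 6)² -33(y + 9)² = -14991 + 9216 - 2673 = -8448
Dividing both sides by -8448: (y + 9)²/256 - (x + 6)²/33 = 1
Hyperbola, center (-6, -9), transverse axis vertical; a² = 256, b² = 33.
c² = a² + b² = 256 + 33 = 289, so c = 17.
Foci lie on the vertical axis through the center: (h, k ± c).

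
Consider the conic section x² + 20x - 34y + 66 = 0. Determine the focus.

(-10, 15/2)

Only x is squared. Complete the square in x: (x + 10)² = 34(y + 1).
Vertex (-10, -1); 4p = 34 so p = 17/2. Opens up.
Focus is p units from the vertex along the axis: (h, k + p).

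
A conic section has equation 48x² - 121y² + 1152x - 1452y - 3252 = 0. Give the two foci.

Group the x- and y-terms: 48(x² + 24x) -121(y² + 12y) = 3252
Complete the square in x and y: 48(x + 12)² -121(y + 6)² = 3252 + 6912 - 4356 = 5808
Divide through by 5808 to get (x + 12)²/121 - (y + 6)²/48 = 1.
Hyperbola, center (-12, -6), transverse axis horizontal; a² = 121, b² = 48.
c² = a² + b² = 121 + 48 = 169, so c = 13.
Foci lie on the horizontal axis through the center: (h ± c, k).

(-25, -6) and (1, -6)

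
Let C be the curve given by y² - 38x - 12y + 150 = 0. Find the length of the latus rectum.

Only y is squared. Complete the square in y: (y - 6)² = 38(x - 3).
Vertex (3, 6); 4p = 38 so p = 19/2. Opens right.
Latus rectum length = |4p| = 38.

38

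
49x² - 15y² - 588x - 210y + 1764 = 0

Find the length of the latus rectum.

Group the x- and y-terms: 49(x² - 12x) -15(y² + 14y) = -1764
49(x - 6)² -15(y + 7)² = -1764 + 1764 - 735 = -735
Dividing both sides by -735: (y + 7)²/49 - (x - 6)²/15 = 1
Hyperbola, center (6, -7), transverse axis vertical; a² = 49, b² = 15.
Latus rectum length = 2b²/a = 2·15/7 = 30/7.

30/7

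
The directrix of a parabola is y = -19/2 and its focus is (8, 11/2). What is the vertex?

(8, -2)

The vertex is the midpoint between the focus and the directrix along the axis of symmetry.
Axis is vertical (directrix is horizontal). Vertex y-coordinate = (11/2 + (-19/2))/2 = -2; x-coordinate = 8.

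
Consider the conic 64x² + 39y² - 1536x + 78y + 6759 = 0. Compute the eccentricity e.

Collect terms: 64(x² - 24x) + 39(y² + 2y) = -6759
Complete the square: 64(x - 12)² + 39(y + 1)² = -6759 + 9216 + 39 = 2496
Dividing both sides by 2496: (x - 12)²/39 + (y + 1)²/64 = 1
Ellipse, center (12, -1), major axis vertical; a² = 64, b² = 39.
c² = a² - b² = 25, so c = 5.
e = c/a = 5/8.

e = 5/8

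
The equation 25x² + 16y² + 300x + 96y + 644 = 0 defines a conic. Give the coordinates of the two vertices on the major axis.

(-6, -8) and (-6, 2)

Group: 25(x² + 12x) + 16(y² + 6y) = -644
25(x + 6)² + 16(y + 3)² = -644 + 900 + 144 = 400
Dividing both sides by 400: (x + 6)²/16 + (y + 3)²/25 = 1
Ellipse, center (-6, -3), major axis vertical; a² = 25, b² = 16.
a = 5. Vertices at (h, k ± a).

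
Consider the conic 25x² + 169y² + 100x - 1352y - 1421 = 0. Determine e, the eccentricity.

Group the x- and y-terms: 25(x² + 4x) + 169(y² - 8y) = 1421
Completing the square gives 25(x + 2)² + 169(y - 4)² = 1421 + 100 + 2704 = 4225.
Dividing both sides by 4225: (x + 2)²/169 + (y - 4)²/25 = 1
Ellipse, center (-2, 4), major axis horizontal; a² = 169, b² = 25.
c² = a² - b² = 144, so c = 12.
e = c/a = 12/13.

e = 12/13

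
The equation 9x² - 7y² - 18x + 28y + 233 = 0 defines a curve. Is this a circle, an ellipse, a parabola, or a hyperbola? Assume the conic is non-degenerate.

No xy term. Coefficients of x² and y² are A = 9, C = -7.
A and C have opposite signs ⇒ hyperbola.

hyperbola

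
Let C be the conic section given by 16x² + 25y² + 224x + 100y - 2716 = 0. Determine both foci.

Group the x- and y-terms: 16(x² + 14x) + 25(y² + 4y) = 2716
Complete the square in x and y: 16(x + 7)² + 25(y + 2)² = 2716 + 784 + 100 = 3600
Divide through by 3600 to get (x + 7)²/225 + (y + 2)²/144 = 1.
Ellipse, center (-7, -2), major axis horizontal; a² = 225, b² = 144.
c² = a² - b² = 225 - 144 = 81, so c = 9.
Foci lie on the horizontal axis through the center: (h ± c, k).

(-16, -2) and (2, -2)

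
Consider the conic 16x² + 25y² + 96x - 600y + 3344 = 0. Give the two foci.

(-6, 12) and (0, 12)

Group the x- and y-terms: 16(x² + 6x) + 25(y² - 24y) = -3344
16(x + 3)² + 25(y - 12)² = -3344 + 144 + 3600 = 400
Divide by 400: (x + 3)²/25 + (y - 12)²/16 = 1
Ellipse, center (-3, 12), major axis horizontal; a² = 25, b² = 16.
c² = a² - b² = 25 - 16 = 9, so c = 3.
Foci lie on the horizontal axis through the center: (h ± c, k).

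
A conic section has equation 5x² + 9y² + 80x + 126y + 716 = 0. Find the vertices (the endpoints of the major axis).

(-11, -7) and (-5, -7)

Collect terms: 5(x² + 16x) + 9(y² + 14y) = -716
Complete the square: 5(x + 8)² + 9(y + 7)² = -716 + 320 + 441 = 45
Divide through by 45 to get (x + 8)²/9 + (y + 7)²/5 = 1.
Ellipse, center (-8, -7), major axis horizontal; a² = 9, b² = 5.
a = 3. Vertices at (h ± a, k).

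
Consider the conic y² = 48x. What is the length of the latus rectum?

48

Vertex (0, 0); 4p = 48 so p = 12. Opens right.
Latus rectum length = |4p| = 48.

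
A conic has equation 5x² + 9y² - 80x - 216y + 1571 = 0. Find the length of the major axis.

6

Collect terms: 5(x² - 16x) + 9(y² - 24y) = -1571
Completing the square gives 5(x - 8)² + 9(y - 12)² = -1571 + 320 + 1296 = 45.
Dividing both sides by 45: (x - 8)²/9 + (y - 12)²/5 = 1
Ellipse, center (8, 12), major axis horizontal; a² = 9, b² = 5.
a² = 9 so a = 3; the major axis has length 2a = 6.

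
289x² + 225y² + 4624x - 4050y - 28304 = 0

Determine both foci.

Rearranging, 289(x² + 16x) + 225(y² - 18y) = 28304.
Complete the square: 289(x + 8)² + 225(y - 9)² = 28304 + 18496 + 18225 = 65025
Divide through by 65025 to get (x + 8)²/225 + (y - 9)²/289 = 1.
Ellipse, center (-8, 9), major axis vertical; a² = 289, b² = 225.
c² = a² - b² = 289 - 225 = 64, so c = 8.
Foci lie on the vertical axis through the center: (h, k ± c).

(-8, 1) and (-8, 17)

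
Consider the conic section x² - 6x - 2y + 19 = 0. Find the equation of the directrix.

y = 9/2

Only x is squared. Complete the square in x: (x - 3)² = 2(y - 5).
Vertex (3, 5); 4p = 2 so p = 1/2. Opens up.
Directrix is the horizontal line y = k − p = 5 − (1/2) = 9/2.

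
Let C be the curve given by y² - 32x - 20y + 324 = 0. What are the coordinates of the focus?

Only y is squared. Complete the square in y: (y - 10)² = 32(x - 7).
Vertex (7, 10); 4p = 32 so p = 8. Opens right.
Focus is p units from the vertex along the axis: (h + p, k).

(15, 10)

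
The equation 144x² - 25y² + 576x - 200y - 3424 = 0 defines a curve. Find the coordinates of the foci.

144(x² + 4x) -25(y² + 8y) = 3424
Complete the square: 144(x + 2)² -25(y + 4)² = 3424 + 576 - 400 = 3600
Divide by 3600: (x + 2)²/25 - (y + 4)²/144 = 1
Hyperbola, center (-2, -4), transverse axis horizontal; a² = 25, b² = 144.
c² = a² + b² = 25 + 144 = 169, so c = 13.
Foci lie on the horizontal axis through the center: (h ± c, k).

(-15, -4) and (11, -4)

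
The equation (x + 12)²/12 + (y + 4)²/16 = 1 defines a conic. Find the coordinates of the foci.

Center (-12, -4). The larger denominator 16 sits under the y-term, so the major axis is vertical; a² = 16, b² = 12.
c² = a² - b² = 16 - 12 = 4, so c = 2.
Foci lie on the vertical axis through the center: (h, k ± c).

(-12, -6) and (-12, -2)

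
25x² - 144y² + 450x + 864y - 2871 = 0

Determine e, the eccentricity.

e = 13/12

Collect terms: 25(x² + 18x) -144(y² - 6y) = 2871
25(x + 9)² -144(y - 3)² = 2871 + 2025 - 1296 = 3600
Divide by 3600: (x + 9)²/144 - (y - 3)²/25 = 1
Hyperbola, center (-9, 3), transverse axis horizontal; a² = 144, b² = 25.
c² = a² + b² = 169, so c = 13.
e = c/a = 13/12.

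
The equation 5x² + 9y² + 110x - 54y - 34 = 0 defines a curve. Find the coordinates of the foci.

Rearranging, 5(x² + 22x) + 9(y² - 6y) = 34.
Completing the square gives 5(x + 11)² + 9(y - 3)² = 34 + 605 + 81 = 720.
Dividing both sides by 720: (x + 11)²/144 + (y - 3)²/80 = 1
Ellipse, center (-11, 3), major axis horizontal; a² = 144, b² = 80.
c² = a² - b² = 144 - 80 = 64, so c = 8.
Foci lie on the horizontal axis through the center: (h ± c, k).

(-19, 3) and (-3, 3)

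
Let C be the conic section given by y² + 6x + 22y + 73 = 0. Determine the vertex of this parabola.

Only y is squared. Complete the square in y: (y + 11)² = -6(x - 8).
Vertex (8, -11); 4p = -6 so p = -3/2. Opens left.

(8, -11)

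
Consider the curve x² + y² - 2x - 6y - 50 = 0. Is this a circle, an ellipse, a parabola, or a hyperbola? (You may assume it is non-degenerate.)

circle

No xy term. Coefficients of x² and y² are A = 1, C = 1.
A = C (same sign) ⇒ circle.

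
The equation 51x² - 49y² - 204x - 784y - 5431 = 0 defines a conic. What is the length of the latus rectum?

102/7

Rearranging, 51(x² - 4x) -49(y² + 16y) = 5431.
Complete the square in x and y: 51(x - 2)² -49(y + 8)² = 5431 + 204 - 3136 = 2499
Divide through by 2499 to get (x - 2)²/49 - (y + 8)²/51 = 1.
Hyperbola, center (2, -8), transverse axis horizontal; a² = 49, b² = 51.
Latus rectum length = 2b²/a = 2·51/7 = 102/7.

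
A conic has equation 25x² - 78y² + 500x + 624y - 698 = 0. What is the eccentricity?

e = √8034/78

25(x² + 20x) -78(y² - 8y) = 698
Complete the square: 25(x + 10)² -78(y - 4)² = 698 + 2500 - 1248 = 1950
Divide by 1950: (x + 10)²/78 - (y - 4)²/25 = 1
Hyperbola, center (-10, 4), transverse axis horizontal; a² = 78, b² = 25.
c² = a² + b² = 103, so c = √103.
e = c/a = √103/√78 = √8034/78.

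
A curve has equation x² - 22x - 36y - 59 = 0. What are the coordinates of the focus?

Only x is squared. Complete the square in x: (x - 11)² = 36(y + 5).
Vertex (11, -5); 4p = 36 so p = 9. Opens up.
Focus is p units from the vertex along the axis: (h, k + p).

(11, 4)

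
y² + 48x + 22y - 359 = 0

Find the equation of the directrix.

x = 22

Only y is squared. Complete the square in y: (y + 11)² = -48(x - 10).
Vertex (10, -11); 4p = -48 so p = -12. Opens left.
Directrix is the vertical line x = h − p = 10 − (-12) = 22.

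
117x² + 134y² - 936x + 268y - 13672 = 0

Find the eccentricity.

Collect terms: 117(x² - 8x) + 134(y² + 2y) = 13672
Complete the square: 117(x - 4)² + 134(y + 1)² = 13672 + 1872 + 134 = 15678
Divide by 15678: (x - 4)²/134 + (y + 1)²/117 = 1
Ellipse, center (4, -1), major axis horizontal; a² = 134, b² = 117.
c² = a² - b² = 17, so c = √17.
e = c/a = √17/√134 = √2278/134.

e = √2278/134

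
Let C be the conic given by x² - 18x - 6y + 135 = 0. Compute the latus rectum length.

Only x is squared. Complete the square in x: (x - 9)² = 6(y - 9).
Vertex (9, 9); 4p = 6 so p = 3/2. Opens up.
Latus rectum length = |4p| = 6.

6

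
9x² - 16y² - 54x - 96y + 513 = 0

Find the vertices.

(3, -9) and (3, 3)

9(x² - 6x) -16(y² + 6y) = -513
Complete the square: 9(x - 3)² -16(y + 3)² = -513 + 81 - 144 = -576
Divide through by -576 to get (y + 3)²/36 - (x - 3)²/64 = 1.
Hyperbola, center (3, -3), transverse axis vertical; a² = 36, b² = 64.
a = 6. Vertices at (h, k ± a).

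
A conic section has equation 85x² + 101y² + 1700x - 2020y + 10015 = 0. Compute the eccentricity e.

Collect terms: 85(x² + 20x) + 101(y² - 20y) = -10015
85(x + 10)² + 101(y - 10)² = -10015 + 8500 + 10100 = 8585
Divide through by 8585 to get (x + 10)²/101 + (y - 10)²/85 = 1.
Ellipse, center (-10, 10), major axis horizontal; a² = 101, b² = 85.
c² = a² - b² = 16, so c = 4.
e = c/a = 4/√101 = 4√101/101.

e = 4√101/101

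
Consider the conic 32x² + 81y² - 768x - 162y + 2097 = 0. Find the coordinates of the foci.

Collect terms: 32(x² - 24x) + 81(y² - 2y) = -2097
32(x - 12)² + 81(y - 1)² = -2097 + 4608 + 81 = 2592
Divide through by 2592 to get (x - 12)²/81 + (y - 1)²/32 = 1.
Ellipse, center (12, 1), major axis horizontal; a² = 81, b² = 32.
c² = a² - b² = 81 - 32 = 49, so c = 7.
Foci lie on the horizontal axis through the center: (h ± c, k).

(5, 1) and (19, 1)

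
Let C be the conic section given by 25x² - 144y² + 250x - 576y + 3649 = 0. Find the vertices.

(-5, -7) and (-5, 3)

Rearranging, 25(x² + 10x) -144(y² + 4y) = -3649.
25(x + 5)² -144(y + 2)² = -3649 + 625 - 576 = -3600
Dividing both sides by -3600: (y + 2)²/25 - (x + 5)²/144 = 1
Hyperbola, center (-5, -2), transverse axis vertical; a² = 25, b² = 144.
a = 5. Vertices at (h, k ± a).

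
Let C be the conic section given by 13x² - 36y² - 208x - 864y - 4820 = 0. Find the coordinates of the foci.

Group the x- and y-terms: 13(x² - 16x) -36(y² + 24y) = 4820
Complete the square: 13(x - 8)² -36(y + 12)² = 4820 + 832 - 5184 = 468
Divide by 468: (x - 8)²/36 - (y + 12)²/13 = 1
Hyperbola, center (8, -12), transverse axis horizontal; a² = 36, b² = 13.
c² = a² + b² = 36 + 13 = 49, so c = 7.
Foci lie on the horizontal axis through the center: (h ± c, k).

(1, -12) and (15, -12)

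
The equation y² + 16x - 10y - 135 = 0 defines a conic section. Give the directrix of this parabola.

x = 14

Only y is squared. Complete the square in y: (y - 5)² = -16(x - 10).
Vertex (10, 5); 4p = -16 so p = -4. Opens left.
Directrix is the vertical line x = h − p = 10 − (-4) = 14.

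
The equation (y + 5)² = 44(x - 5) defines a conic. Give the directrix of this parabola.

Vertex (5, -5); 4p = 44 so p = 11. Opens right.
Directrix is the vertical line x = h − p = 5 − (11) = -6.

x = -6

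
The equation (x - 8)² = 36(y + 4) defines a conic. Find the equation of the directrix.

Vertex (8, -4); 4p = 36 so p = 9. Opens up.
Directrix is the horizontal line y = k − p = -4 − (9) = -13.

y = -13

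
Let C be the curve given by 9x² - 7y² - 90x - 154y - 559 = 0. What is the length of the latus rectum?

14/3

Group the x- and y-terms: 9(x² - 10x) -7(y² + 22y) = 559
Completing the square gives 9(x - 5)² -7(y + 11)² = 559 + 225 - 847 = -63.
Divide through by -63 to get (y + 11)²/9 - (x - 5)²/7 = 1.
Hyperbola, center (5, -11), transverse axis vertical; a² = 9, b² = 7.
Latus rectum length = 2b²/a = 2·7/3 = 14/3.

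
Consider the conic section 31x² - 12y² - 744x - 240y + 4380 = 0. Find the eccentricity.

Rearranging, 31(x² - 24x) -12(y² + 20y) = -4380.
Completing the square gives 31(x - 12)² -12(y + 10)² = -4380 + 4464 - 1200 = -1116.
Divide by -1116: (y + 10)²/93 - (x - 12)²/36 = 1
Hyperbola, center (12, -10), transverse axis vertical; a² = 93, b² = 36.
c² = a² + b² = 129, so c = √129.
e = c/a = √129/√93 = √1333/31.

e = √1333/31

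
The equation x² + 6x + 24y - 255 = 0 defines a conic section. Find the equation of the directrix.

y = 17

Only x is squared. Complete the square in x: (x + 3)² = -24(y - 11).
Vertex (-3, 11); 4p = -24 so p = -6. Opens down.
Directrix is the horizontal line y = k − p = 11 − (-6) = 17.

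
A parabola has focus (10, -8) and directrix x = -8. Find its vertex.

(1, -8)

The vertex is the midpoint between the focus and the directrix along the axis of symmetry.
Axis is horizontal (directrix is vertical). Vertex x-coordinate = (10 + (-8))/2 = 1; y-coordinate = -8.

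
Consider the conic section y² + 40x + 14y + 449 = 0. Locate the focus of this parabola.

Only y is squared. Complete the square in y: (y + 7)² = -40(x + 10).
Vertex (-10, -7); 4p = -40 so p = -10. Opens left.
Focus is p units from the vertex along the axis: (h + p, k).

(-20, -7)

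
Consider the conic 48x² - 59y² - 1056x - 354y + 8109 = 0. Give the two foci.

(11, -3 - √107) and (11, -3 + √107)

Group: 48(x² - 22x) -59(y² + 6y) = -8109
Complete the square in x and y: 48(x - 11)² -59(y + 3)² = -8109 + 5808 - 531 = -2832
Divide by -2832: (y + 3)²/48 - (x - 11)²/59 = 1
Hyperbola, center (11, -3), transverse axis vertical; a² = 48, b² = 59.
c² = a² + b² = 48 + 59 = 107, so c = √107.
Foci lie on the vertical axis through the center: (h, k ± c).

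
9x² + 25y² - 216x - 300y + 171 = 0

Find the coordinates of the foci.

(0, 6) and (24, 6)

Group: 9(x² - 24x) + 25(y² - 12y) = -171
Complete the square in x and y: 9(x - 12)² + 25(y - 6)² = -171 + 1296 + 900 = 2025
Divide through by 2025 to get (x - 12)²/225 + (y - 6)²/81 = 1.
Ellipse, center (12, 6), major axis horizontal; a² = 225, b² = 81.
c² = a² - b² = 225 - 81 = 144, so c = 12.
Foci lie on the horizontal axis through the center: (h ± c, k).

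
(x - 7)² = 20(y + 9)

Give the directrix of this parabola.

y = -14

Vertex (7, -9); 4p = 20 so p = 5. Opens up.
Directrix is the horizontal line y = k − p = -9 − (5) = -14.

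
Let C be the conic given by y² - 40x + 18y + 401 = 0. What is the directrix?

Only y is squared. Complete the square in y: (y + 9)² = 40(x - 8).
Vertex (8, -9); 4p = 40 so p = 10. Opens right.
Directrix is the vertical line x = h − p = 8 − (10) = -2.

x = -2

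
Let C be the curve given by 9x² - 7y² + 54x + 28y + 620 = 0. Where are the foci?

(-3, -10) and (-3, 14)

9(x² + 6x) -7(y² - 4y) = -620
Completing the square gives 9(x + 3)² -7(y - 2)² = -620 + 81 - 28 = -567.
Divide through by -567 to get (y - 2)²/81 - (x + 3)²/63 = 1.
Hyperbola, center (-3, 2), transverse axis vertical; a² = 81, b² = 63.
c² = a² + b² = 81 + 63 = 144, so c = 12.
Foci lie on the vertical axis through the center: (h, k ± c).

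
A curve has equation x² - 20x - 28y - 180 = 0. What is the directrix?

Only x is squared. Complete the square in x: (x - 10)² = 28(y + 10).
Vertex (10, -10); 4p = 28 so p = 7. Opens up.
Directrix is the horizontal line y = k − p = -10 − (7) = -17.

y = -17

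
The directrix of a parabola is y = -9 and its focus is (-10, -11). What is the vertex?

(-10, -10)

The vertex is the midpoint between the focus and the directrix along the axis of symmetry.
Axis is vertical (directrix is horizontal). Vertex y-coordinate = (-11 + (-9))/2 = -10; x-coordinate = -10.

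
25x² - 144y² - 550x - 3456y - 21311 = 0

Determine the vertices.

(-1, -12) and (23, -12)

Rearranging, 25(x² - 22x) -144(y² + 24y) = 21311.
Complete the square in x and y: 25(x - 11)² -144(y + 12)² = 21311 + 3025 - 20736 = 3600
Divide through by 3600 to get (x - 11)²/144 - (y + 12)²/25 = 1.
Hyperbola, center (11, -12), transverse axis horizontal; a² = 144, b² = 25.
a = 12. Vertices at (h ± a, k).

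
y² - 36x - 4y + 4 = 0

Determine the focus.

(9, 2)

Only y is squared. Complete the square in y: (y - 2)² = 36x.
Vertex (0, 2); 4p = 36 so p = 9. Opens right.
Focus is p units from the vertex along the axis: (h + p, k).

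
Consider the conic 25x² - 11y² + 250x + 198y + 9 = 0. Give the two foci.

Collect terms: 25(x² + 10x) -11(y² - 18y) = -9
Complete the square: 25(x + 5)² -11(y - 9)² = -9 + 625 - 891 = -275
Divide through by -275 to get (y - 9)²/25 - (x + 5)²/11 = 1.
Hyperbola, center (-5, 9), transverse axis vertical; a² = 25, b² = 11.
c² = a² + b² = 25 + 11 = 36, so c = 6.
Foci lie on the vertical axis through the center: (h, k ± c).

(-5, 3) and (-5, 15)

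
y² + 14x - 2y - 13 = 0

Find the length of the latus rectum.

Only y is squared. Complete the square in y: (y - 1)² = -14(x - 1).
Vertex (1, 1); 4p = -14 so p = -7/2. Opens left.
Latus rectum length = |4p| = 14.

14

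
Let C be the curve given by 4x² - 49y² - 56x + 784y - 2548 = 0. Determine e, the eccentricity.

4(x² - 14x) -49(y² - 16y) = 2548
4(x - 7)² -49(y - 8)² = 2548 + 196 - 3136 = -392
Divide by -392: (y - 8)²/8 - (x - 7)²/98 = 1
Hyperbola, center (7, 8), transverse axis vertical; a² = 8, b² = 98.
c² = a² + b² = 106, so c = √106.
e = c/a = √106/2√2 = √53/2.

e = √53/2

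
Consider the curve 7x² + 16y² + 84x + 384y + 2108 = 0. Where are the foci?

7(x² + 12x) + 16(y² + 24y) = -2108
Complete the square: 7(x + 6)² + 16(y + 12)² = -2108 + 252 + 2304 = 448
Divide through by 448 to get (x + 6)²/64 + (y + 12)²/28 = 1.
Ellipse, center (-6, -12), major axis horizontal; a² = 64, b² = 28.
c² = a² - b² = 64 - 28 = 36, so c = 6.
Foci lie on the horizontal axis through the center: (h ± c, k).

(-12, -12) and (0, -12)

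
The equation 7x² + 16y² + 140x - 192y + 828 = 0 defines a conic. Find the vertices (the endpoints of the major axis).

(-18, 6) and (-2, 6)

Rearranging, 7(x² + 20x) + 16(y² - 12y) = -828.
Complete the square in x and y: 7(x + 10)² + 16(y - 6)² = -828 + 700 + 576 = 448
Dividing both sides by 448: (x + 10)²/64 + (y - 6)²/28 = 1
Ellipse, center (-10, 6), major axis horizontal; a² = 64, b² = 28.
a = 8. Vertices at (h ± a, k).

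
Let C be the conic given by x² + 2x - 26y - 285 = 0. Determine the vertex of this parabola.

(-1, -11)

Only x is squared. Complete the square in x: (x + 1)² = 26(y + 11).
Vertex (-1, -11); 4p = 26 so p = 13/2. Opens up.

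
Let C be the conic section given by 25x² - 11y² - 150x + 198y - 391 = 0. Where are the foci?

(3, 3) and (3, 15)

Group the x- and y-terms: 25(x² - 6x) -11(y² - 18y) = 391
25(x - 3)² -11(y - 9)² = 391 + 225 - 891 = -275
Divide through by -275 to get (y - 9)²/25 - (x - 3)²/11 = 1.
Hyperbola, center (3, 9), transverse axis vertical; a² = 25, b² = 11.
c² = a² + b² = 25 + 11 = 36, so c = 6.
Foci lie on the vertical axis through the center: (h, k ± c).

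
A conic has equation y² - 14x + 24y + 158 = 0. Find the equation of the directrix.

Only y is squared. Complete the square in y: (y + 12)² = 14(x - 1).
Vertex (1, -12); 4p = 14 so p = 7/2. Opens right.
Directrix is the vertical line x = h − p = 1 − (7/2) = -5/2.

x = -5/2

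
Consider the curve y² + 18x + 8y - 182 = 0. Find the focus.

(13/2, -4)

Only y is squared. Complete the square in y: (y + 4)² = -18(x - 11).
Vertex (11, -4); 4p = -18 so p = -9/2. Opens left.
Focus is p units from the vertex along the axis: (h + p, k).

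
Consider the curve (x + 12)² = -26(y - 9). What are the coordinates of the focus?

(-12, 5/2)

Vertex (-12, 9); 4p = -26 so p = -13/2. Opens down.
Focus is p units from the vertex along the axis: (h, k + p).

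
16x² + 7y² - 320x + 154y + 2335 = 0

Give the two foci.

Group: 16(x² - 20x) + 7(y² + 22y) = -2335
Complete the square: 16(x - 10)² + 7(y + 11)² = -2335 + 1600 + 847 = 112
Dividing both sides by 112: (x - 10)²/7 + (y + 11)²/16 = 1
Ellipse, center (10, -11), major axis vertical; a² = 16, b² = 7.
c² = a² - b² = 16 - 7 = 9, so c = 3.
Foci lie on the vertical axis through the center: (h, k ± c).

(10, -14) and (10, -8)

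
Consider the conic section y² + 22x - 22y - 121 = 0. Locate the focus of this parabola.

Only y is squared. Complete the square in y: (y - 11)² = -22(x - 11).
Vertex (11, 11); 4p = -22 so p = -11/2. Opens left.
Focus is p units from the vertex along the axis: (h + p, k).

(11/2, 11)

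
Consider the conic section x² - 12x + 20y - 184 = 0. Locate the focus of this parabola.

(6, 6)

Only x is squared. Complete the square in x: (x - 6)² = -20(y - 11).
Vertex (6, 11); 4p = -20 so p = -5. Opens down.
Focus is p units from the vertex along the axis: (h, k + p).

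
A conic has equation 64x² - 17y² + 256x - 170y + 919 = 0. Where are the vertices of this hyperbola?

Group: 64(x² + 4x) -17(y² + 10y) = -919
Complete the square in x and y: 64(x + 2)² -17(y + 5)² = -919 + 256 - 425 = -1088
Divide by -1088: (y + 5)²/64 - (x + 2)²/17 = 1
Hyperbola, center (-2, -5), transverse axis vertical; a² = 64, b² = 17.
a = 8. Vertices at (h, k ± a).

(-2, -13) and (-2, 3)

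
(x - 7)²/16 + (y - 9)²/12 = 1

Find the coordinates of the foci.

(5, 9) and (9, 9)

Center (7, 9). The larger denominator 16 sits under the x-term, so the major axis is horizontal; a² = 16, b² = 12.
c² = a² - b² = 16 - 12 = 4, so c = 2.
Foci lie on the horizontal axis through the center: (h ± c, k).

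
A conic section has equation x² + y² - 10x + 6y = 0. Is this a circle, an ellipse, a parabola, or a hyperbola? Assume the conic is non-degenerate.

No xy term. Coefficients of x² and y² are A = 1, C = 1.
A = C (same sign) ⇒ circle.

circle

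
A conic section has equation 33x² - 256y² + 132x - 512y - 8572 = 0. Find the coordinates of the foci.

Rearranging, 33(x² + 4x) -256(y² + 2y) = 8572.
Complete the square in x and y: 33(x + 2)² -256(y + 1)² = 8572 + 132 - 256 = 8448
Dividing both sides by 8448: (x + 2)²/256 - (y + 1)²/33 = 1
Hyperbola, center (-2, -1), transverse axis horizontal; a² = 256, b² = 33.
c² = a² + b² = 256 + 33 = 289, so c = 17.
Foci lie on the horizontal axis through the center: (h ± c, k).

(-19, -1) and (15, -1)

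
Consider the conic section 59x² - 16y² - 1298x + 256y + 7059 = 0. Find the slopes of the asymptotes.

59(x² - 22x) -16(y² - 16y) = -7059
Completing the square gives 59(x - 11)² -16(y - 8)² = -7059 + 7139 - 1024 = -944.
Divide by -944: (y - 8)²/59 - (x - 11)²/16 = 1
Hyperbola, center (11, 8), transverse axis vertical; a² = 59, b² = 16.
For a vertical hyperbola the asymptotes have slope ±a/b.
Here that is ±√59/4.

√59/4 and -√59/4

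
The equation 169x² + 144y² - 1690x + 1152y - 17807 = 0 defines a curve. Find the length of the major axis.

26

Group the x- and y-terms: 169(x² - 10x) + 144(y² + 8y) = 17807
Completing the square gives 169(x - 5)² + 144(y + 4)² = 17807 + 4225 + 2304 = 24336.
Dividing both sides by 24336: (x - 5)²/144 + (y + 4)²/169 = 1
Ellipse, center (5, -4), major axis vertical; a² = 169, b² = 144.
a² = 169 so a = 13; the major axis has length 2a = 26.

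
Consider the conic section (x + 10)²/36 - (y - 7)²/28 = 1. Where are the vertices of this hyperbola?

(-16, 7) and (-4, 7)

Center (-10, 7). The positive term is the x-term, so the transverse axis is horizontal; a² = 36, b² = 28.
a = 6. Vertices at (h ± a, k).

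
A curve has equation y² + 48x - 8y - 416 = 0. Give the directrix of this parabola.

x = 21

Only y is squared. Complete the square in y: (y - 4)² = -48(x - 9).
Vertex (9, 4); 4p = -48 so p = -12. Opens left.
Directrix is the vertical line x = h − p = 9 − (-12) = 21.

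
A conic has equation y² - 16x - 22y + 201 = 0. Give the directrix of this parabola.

Only y is squared. Complete the square in y: (y - 11)² = 16(x - 5).
Vertex (5, 11); 4p = 16 so p = 4. Opens right.
Directrix is the vertical line x = h − p = 5 − (4) = 1.

x = 1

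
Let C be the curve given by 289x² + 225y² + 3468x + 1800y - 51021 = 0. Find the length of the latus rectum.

Rearranging, 289(x² + 12x) + 225(y² + 8y) = 51021.
289(x + 6)² + 225(y + 4)² = 51021 + 10404 + 3600 = 65025
Divide by 65025: (x + 6)²/225 + (y + 4)²/289 = 1
Ellipse, center (-6, -4), major axis vertical; a² = 289, b² = 225.
Latus rectum length = 2b²/a = 2·225/17 = 450/17.

450/17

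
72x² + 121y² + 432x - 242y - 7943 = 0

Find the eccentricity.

Group: 72(x² + 6x) + 121(y² - 2y) = 7943
Completing the square gives 72(x + 3)² + 121(y - 1)² = 7943 + 648 + 121 = 8712.
Dividing both sides by 8712: (x + 3)²/121 + (y - 1)²/72 = 1
Ellipse, center (-3, 1), major axis horizontal; a² = 121, b² = 72.
c² = a² - b² = 49, so c = 7.
e = c/a = 7/11.

e = 7/11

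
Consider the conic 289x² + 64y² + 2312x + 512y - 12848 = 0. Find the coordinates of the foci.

Rearranging, 289(x² + 8x) + 64(y² + 8y) = 12848.
Complete the square: 289(x + 4)² + 64(y + 4)² = 12848 + 4624 + 1024 = 18496
Divide through by 18496 to get (x + 4)²/64 + (y + 4)²/289 = 1.
Ellipse, center (-4, -4), major axis vertical; a² = 289, b² = 64.
c² = a² - b² = 289 - 64 = 225, so c = 15.
Foci lie on the vertical axis through the center: (h, k ± c).

(-4, -19) and (-4, 11)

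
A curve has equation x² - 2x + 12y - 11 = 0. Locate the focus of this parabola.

(1, -2)

Only x is squared. Complete the square in x: (x - 1)² = -12(y - 1).
Vertex (1, 1); 4p = -12 so p = -3. Opens down.
Focus is p units from the vertex along the axis: (h, k + p).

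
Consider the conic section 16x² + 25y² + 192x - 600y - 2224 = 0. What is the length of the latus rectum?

128/5

Rearranging, 16(x² + 12x) + 25(y² - 24y) = 2224.
16(x + 6)² + 25(y - 12)² = 2224 + 576 + 3600 = 6400
Divide by 6400: (x + 6)²/400 + (y - 12)²/256 = 1
Ellipse, center (-6, 12), major axis horizontal; a² = 400, b² = 256.
Latus rectum length = 2b²/a = 2·256/20 = 128/5.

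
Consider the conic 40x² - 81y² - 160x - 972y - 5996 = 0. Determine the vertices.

(-7, -6) and (11, -6)

Collect terms: 40(x² - 4x) -81(y² + 12y) = 5996
Complete the square: 40(x - 2)² -81(y + 6)² = 5996 + 160 - 2916 = 3240
Divide by 3240: (x - 2)²/81 - (y + 6)²/40 = 1
Hyperbola, center (2, -6), transverse axis horizontal; a² = 81, b² = 40.
a = 9. Vertices at (h ± a, k).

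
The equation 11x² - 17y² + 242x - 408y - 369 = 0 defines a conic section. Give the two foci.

Group the x- and y-terms: 11(x² + 22x) -17(y² + 24y) = 369
11(x + 11)² -17(y + 12)² = 369 + 1331 - 2448 = -748
Dividing both sides by -748: (y + 12)²/44 - (x + 11)²/68 = 1
Hyperbola, center (-11, -12), transverse axis vertical; a² = 44, b² = 68.
c² = a² + b² = 44 + 68 = 112, so c = 4√7.
Foci lie on the vertical axis through the center: (h, k ± c).

(-11, -12 - 4√7) and (-11, -12 + 4√7)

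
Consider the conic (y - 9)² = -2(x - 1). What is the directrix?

Vertex (1, 9); 4p = -2 so p = -1/2. Opens left.
Directrix is the vertical line x = h − p = 1 − (-1/2) = 3/2.

x = 3/2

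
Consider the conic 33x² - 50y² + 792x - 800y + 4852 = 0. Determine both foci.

Rearranging, 33(x² + 24x) -50(y² + 16y) = -4852.
Complete the square in x and y: 33(x + 12)² -50(y + 8)² = -4852 + 4752 - 3200 = -3300
Dividing both sides by -3300: (y + 8)²/66 - (x + 12)²/100 = 1
Hyperbola, center (-12, -8), transverse axis vertical; a² = 66, b² = 100.
c² = a² + b² = 66 + 100 = 166, so c = √166.
Foci lie on the vertical axis through the center: (h, k ± c).

(-12, -8 - √166) and (-12, -8 + √166)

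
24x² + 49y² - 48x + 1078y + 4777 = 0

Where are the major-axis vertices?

(-6, -11) and (8, -11)

Group the x- and y-terms: 24(x² - 2x) + 49(y² + 22y) = -4777
Completing the square gives 24(x - 1)² + 49(y + 11)² = -4777 + 24 + 5929 = 1176.
Divide through by 1176 to get (x - 1)²/49 + (y + 11)²/24 = 1.
Ellipse, center (1, -11), major axis horizontal; a² = 49, b² = 24.
a = 7. Vertices at (h ± a, k).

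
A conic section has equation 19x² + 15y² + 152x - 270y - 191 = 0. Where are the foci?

(-4, 9 - 2√6) and (-4, 9 + 2√6)

19(x² + 8x) + 15(y² - 18y) = 191
Completing the square gives 19(x + 4)² + 15(y - 9)² = 191 + 304 + 1215 = 1710.
Dividing both sides by 1710: (x + 4)²/90 + (y - 9)²/114 = 1
Ellipse, center (-4, 9), major axis vertical; a² = 114, b² = 90.
c² = a² - b² = 114 - 90 = 24, so c = 2√6.
Foci lie on the vertical axis through the center: (h, k ± c).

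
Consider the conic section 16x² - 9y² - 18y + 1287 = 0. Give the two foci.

Rearranging, 16x² -9(y² + 2y) = -1287.
Completing the square gives 16x² -9(y + 1)² = -1287 + 0 - 9 = -1296.
Dividing both sides by -1296: (y + 1)²/144 - x²/81 = 1
Hyperbola, center (0, -1), transverse axis vertical; a² = 144, b² = 81.
c² = a² + b² = 144 + 81 = 225, so c = 15.
Foci lie on the vertical axis through the center: (h, k ± c).

(0, -16) and (0, 14)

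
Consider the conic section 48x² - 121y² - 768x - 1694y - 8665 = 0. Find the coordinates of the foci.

48(x² - 16x) -121(y² + 14y) = 8665
Completing the square gives 48(x - 8)² -121(y + 7)² = 8665 + 3072 - 5929 = 5808.
Dividing both sides by 5808: (x - 8)²/121 - (y + 7)²/48 = 1
Hyperbola, center (8, -7), transverse axis horizontal; a² = 121, b² = 48.
c² = a² + b² = 121 + 48 = 169, so c = 13.
Foci lie on the horizontal axis through the center: (h ± c, k).

(-5, -7) and (21, -7)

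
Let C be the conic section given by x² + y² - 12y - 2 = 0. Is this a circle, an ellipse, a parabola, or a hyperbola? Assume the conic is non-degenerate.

No xy term. Coefficients of x² and y² are A = 1, C = 1.
A = C (same sign) ⇒ circle.

circle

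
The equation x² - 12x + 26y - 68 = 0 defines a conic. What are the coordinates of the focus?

Only x is squared. Complete the square in x: (x - 6)² = -26(y - 4).
Vertex (6, 4); 4p = -26 so p = -13/2. Opens down.
Focus is p units from the vertex along the axis: (h, k + p).

(6, -5/2)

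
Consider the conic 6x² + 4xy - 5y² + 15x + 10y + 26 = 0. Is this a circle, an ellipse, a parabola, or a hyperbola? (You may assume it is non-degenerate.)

A = 6, B = 4, C = -5.
Discriminant B² − 4AC = 4² − 4·6·(-5) = 136.
B² − 4AC > 0 ⇒ hyperbola.

hyperbola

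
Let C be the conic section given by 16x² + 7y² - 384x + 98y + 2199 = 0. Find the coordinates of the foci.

(12, -13) and (12, -1)

16(x² - 24x) + 7(y² + 14y) = -2199
16(x - 12)² + 7(y + 7)² = -2199 + 2304 + 343 = 448
Divide by 448: (x - 12)²/28 + (y + 7)²/64 = 1
Ellipse, center (12, -7), major axis vertical; a² = 64, b² = 28.
c² = a² - b² = 64 - 28 = 36, so c = 6.
Foci lie on the vertical axis through the center: (h, k ± c).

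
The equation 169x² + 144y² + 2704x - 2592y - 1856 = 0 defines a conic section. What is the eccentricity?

Group the x- and y-terms: 169(x² + 16x) + 144(y² - 18y) = 1856
Completing the square gives 169(x + 8)² + 144(y - 9)² = 1856 + 10816 + 11664 = 24336.
Dividing both sides by 24336: (x + 8)²/144 + (y - 9)²/169 = 1
Ellipse, center (-8, 9), major axis vertical; a² = 169, b² = 144.
c² = a² - b² = 25, so c = 5.
e = c/a = 5/13.

e = 5/13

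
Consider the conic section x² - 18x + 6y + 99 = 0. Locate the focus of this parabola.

(9, -9/2)

Only x is squared. Complete the square in x: (x - 9)² = -6(y + 3).
Vertex (9, -3); 4p = -6 so p = -3/2. Opens down.
Focus is p units from the vertex along the axis: (h, k + p).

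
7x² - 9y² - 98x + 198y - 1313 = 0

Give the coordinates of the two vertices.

Group the x- and y-terms: 7(x² - 14x) -9(y² - 22y) = 1313
Completing the square gives 7(x - 7)² -9(y - 11)² = 1313 + 343 - 1089 = 567.
Dividing both sides by 567: (x - 7)²/81 - (y - 11)²/63 = 1
Hyperbola, center (7, 11), transverse axis horizontal; a² = 81, b² = 63.
a = 9. Vertices at (h ± a, k).

(-2, 11) and (16, 11)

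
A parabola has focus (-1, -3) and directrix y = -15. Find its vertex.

(-1, -9)

The vertex is the midpoint between the focus and the directrix along the axis of symmetry.
Axis is vertical (directrix is horizontal). Vertex y-coordinate = (-3 + (-15))/2 = -9; x-coordinate = -1.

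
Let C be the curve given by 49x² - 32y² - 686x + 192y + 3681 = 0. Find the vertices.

Rearranging, 49(x² - 14x) -32(y² - 6y) = -3681.
Complete the square in x and y: 49(x - 7)² -32(y - 3)² = -3681 + 2401 - 288 = -1568
Divide through by -1568 to get (y - 3)²/49 - (x - 7)²/32 = 1.
Hyperbola, center (7, 3), transverse axis vertical; a² = 49, b² = 32.
a = 7. Vertices at (h, k ± a).

(7, -4) and (7, 10)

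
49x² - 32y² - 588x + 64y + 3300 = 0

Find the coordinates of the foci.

(6, -8) and (6, 10)

Group: 49(x² - 12x) -32(y² - 2y) = -3300
Complete the square: 49(x - 6)² -32(y - 1)² = -3300 + 1764 - 32 = -1568
Divide by -1568: (y - 1)²/49 - (x - 6)²/32 = 1
Hyperbola, center (6, 1), transverse axis vertical; a² = 49, b² = 32.
c² = a² + b² = 49 + 32 = 81, so c = 9.
Foci lie on the vertical axis through the center: (h, k ± c).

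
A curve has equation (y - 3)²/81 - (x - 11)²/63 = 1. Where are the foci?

(11, -9) and (11, 15)

Center (11, 3). The positive term is the y-term, so the transverse axis is vertical; a² = 81, b² = 63.
c² = a² + b² = 81 + 63 = 144, so c = 12.
Foci lie on the vertical axis through the center: (h, k ± c).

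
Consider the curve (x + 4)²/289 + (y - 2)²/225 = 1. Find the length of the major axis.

34

Center (-4, 2). The larger denominator 289 sits under the x-term, so the major axis is horizontal; a² = 289, b² = 225.
a² = 289 so a = 17; the major axis has length 2a = 34.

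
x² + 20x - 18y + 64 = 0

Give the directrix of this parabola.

Only x is squared. Complete the square in x: (x + 10)² = 18(y + 2).
Vertex (-10, -2); 4p = 18 so p = 9/2. Opens up.
Directrix is the horizontal line y = k − p = -2 − (9/2) = -13/2.

y = -13/2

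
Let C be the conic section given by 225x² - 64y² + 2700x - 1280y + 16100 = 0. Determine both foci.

Rearranging, 225(x² + 12x) -64(y² + 20y) = -16100.
Completing the square gives 225(x + 6)² -64(y + 10)² = -16100 + 8100 - 6400 = -14400.
Divide through by -14400 to get (y + 10)²/225 - (x + 6)²/64 = 1.
Hyperbola, center (-6, -10), transverse axis vertical; a² = 225, b² = 64.
c² = a² + b² = 225 + 64 = 289, so c = 17.
Foci lie on the vertical axis through the center: (h, k ± c).

(-6, -27) and (-6, 7)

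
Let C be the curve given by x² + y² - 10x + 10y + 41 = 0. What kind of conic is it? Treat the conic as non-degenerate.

circle

No xy term. Coefficients of x² and y² are A = 1, C = 1.
A = C (same sign) ⇒ circle.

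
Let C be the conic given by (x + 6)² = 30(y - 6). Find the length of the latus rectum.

Vertex (-6, 6); 4p = 30 so p = 15/2. Opens up.
Latus rectum length = |4p| = 30.

30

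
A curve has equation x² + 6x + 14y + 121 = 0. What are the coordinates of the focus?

Only x is squared. Complete the square in x: (x + 3)² = -14(y + 8).
Vertex (-3, -8); 4p = -14 so p = -7/2. Opens down.
Focus is p units from the vertex along the axis: (h, k + p).

(-3, -23/2)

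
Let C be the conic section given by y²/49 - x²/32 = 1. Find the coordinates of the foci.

Center (0, 0). The positive term is the y-term, so the transverse axis is vertical; a² = 49, b² = 32.
c² = a² + b² = 49 + 32 = 81, so c = 9.
Foci lie on the vertical axis through the center: (h, k ± c).

(0, -9) and (0, 9)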